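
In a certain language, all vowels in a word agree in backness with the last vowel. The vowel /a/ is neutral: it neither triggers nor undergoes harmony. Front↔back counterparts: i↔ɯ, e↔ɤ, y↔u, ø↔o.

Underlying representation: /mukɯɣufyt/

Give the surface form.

/u/ harmonizes with /y/ ([-back]) → [y]
/ɯ/ harmonizes with /y/ ([-back]) → [i]
/u/ harmonizes with /y/ ([-back]) → [y]

[mykiɣyfyt]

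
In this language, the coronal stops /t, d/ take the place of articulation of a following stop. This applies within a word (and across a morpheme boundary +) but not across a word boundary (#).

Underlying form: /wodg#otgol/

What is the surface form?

[wogg#okgol]

/d/ before /g/ (velar) → [g]
/t/ before /g/ (velar) → [k]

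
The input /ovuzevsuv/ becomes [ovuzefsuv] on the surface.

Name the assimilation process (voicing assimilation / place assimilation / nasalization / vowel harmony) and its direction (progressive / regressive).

/v/→[f].
Each target copies a feature from the following segment, so the direction is regressive.

voicing assimilation, regressive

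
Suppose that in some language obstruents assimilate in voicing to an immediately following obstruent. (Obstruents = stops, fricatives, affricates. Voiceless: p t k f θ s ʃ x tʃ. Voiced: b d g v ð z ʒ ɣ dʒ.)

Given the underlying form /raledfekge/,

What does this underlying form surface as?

[raletfegge]

/d/ before /f/ (voiceless) → [t]
/k/ before /g/ (voiced) → [g]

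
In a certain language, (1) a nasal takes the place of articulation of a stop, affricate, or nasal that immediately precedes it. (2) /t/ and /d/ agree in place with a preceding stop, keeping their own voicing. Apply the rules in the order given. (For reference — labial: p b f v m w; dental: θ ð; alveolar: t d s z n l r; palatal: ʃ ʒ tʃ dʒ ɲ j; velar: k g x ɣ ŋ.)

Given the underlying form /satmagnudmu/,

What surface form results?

[satnagŋudnu]

Rule 1: /m/ after /t/ (alveolar) → [n]
Rule 1: /n/ after /g/ (velar) → [ŋ]
Rule 1: /m/ after /d/ (alveolar) → [n]
After rule 1: satnagŋudnu
Rule 2: no segment meets the rule's conditions; no change.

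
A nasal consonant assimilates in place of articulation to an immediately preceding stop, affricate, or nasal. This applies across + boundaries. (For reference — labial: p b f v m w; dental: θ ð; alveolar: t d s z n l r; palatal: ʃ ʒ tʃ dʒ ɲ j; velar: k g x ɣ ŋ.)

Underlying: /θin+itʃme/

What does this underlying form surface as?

/m/ after /tʃ/ (palatal) → [ɲ]

[θin+itʃɲe]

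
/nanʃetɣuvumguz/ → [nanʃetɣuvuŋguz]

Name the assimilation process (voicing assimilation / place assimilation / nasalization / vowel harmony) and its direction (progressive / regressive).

place assimilation, regressive

/m/→[ŋ].
Each target copies a feature from the following segment, so the direction is regressive.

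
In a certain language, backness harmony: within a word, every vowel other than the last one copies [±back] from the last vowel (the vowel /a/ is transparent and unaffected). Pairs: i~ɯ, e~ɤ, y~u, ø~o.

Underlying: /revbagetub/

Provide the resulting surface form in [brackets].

/e/ harmonizes with /u/ ([+back]) → [ɤ]
/e/ harmonizes with /u/ ([+back]) → [ɤ]

[rɤvbagɤtub]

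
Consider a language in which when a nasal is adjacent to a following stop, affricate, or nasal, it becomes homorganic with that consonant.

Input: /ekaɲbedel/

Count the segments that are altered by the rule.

1

/ɲ/ before /b/ (labial) → [m]
1 segment changes.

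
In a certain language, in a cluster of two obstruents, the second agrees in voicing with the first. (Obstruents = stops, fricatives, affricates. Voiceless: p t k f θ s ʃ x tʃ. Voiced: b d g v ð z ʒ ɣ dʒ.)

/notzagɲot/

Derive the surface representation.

/z/ after /t/ (voiceless) → [s]

[notsagɲot]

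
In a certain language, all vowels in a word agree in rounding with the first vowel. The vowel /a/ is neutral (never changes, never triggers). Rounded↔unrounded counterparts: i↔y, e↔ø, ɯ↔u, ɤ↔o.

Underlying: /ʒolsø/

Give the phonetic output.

no segment meets the rule's conditions; no change.

[ʒolsø]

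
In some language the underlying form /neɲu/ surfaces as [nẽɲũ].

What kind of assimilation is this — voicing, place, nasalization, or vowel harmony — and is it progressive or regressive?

nasalization, progressive

/e/→[ẽ] /u/→[ũ].
Each target copies a feature from the preceding segment, so the direction is progressive.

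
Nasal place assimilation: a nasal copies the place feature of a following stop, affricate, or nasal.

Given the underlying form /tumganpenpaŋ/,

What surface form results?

/m/ before /g/ (velar) → [ŋ]
/n/ before /p/ (labial) → [m]
/n/ before /p/ (labial) → [m]

[tuŋgampempaŋ]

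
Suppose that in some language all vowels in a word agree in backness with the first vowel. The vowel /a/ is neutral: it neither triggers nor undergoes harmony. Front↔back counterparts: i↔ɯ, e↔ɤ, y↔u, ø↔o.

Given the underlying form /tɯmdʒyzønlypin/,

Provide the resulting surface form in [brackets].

/y/ harmonizes with /ɯ/ ([+back]) → [u]
/ø/ harmonizes with /ɯ/ ([+back]) → [o]
/y/ harmonizes with /ɯ/ ([+back]) → [u]
/i/ harmonizes with /ɯ/ ([+back]) → [ɯ]

[tɯmdʒuzonlupɯn]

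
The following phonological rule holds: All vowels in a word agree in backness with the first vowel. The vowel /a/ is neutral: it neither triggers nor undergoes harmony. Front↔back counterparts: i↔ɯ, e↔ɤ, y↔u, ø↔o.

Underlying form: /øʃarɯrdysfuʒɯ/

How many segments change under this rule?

3

/ɯ/ harmonizes with /ø/ ([-back]) → [i]
/u/ harmonizes with /ø/ ([-back]) → [y]
/ɯ/ harmonizes with /ø/ ([-back]) → [i]
3 segments change.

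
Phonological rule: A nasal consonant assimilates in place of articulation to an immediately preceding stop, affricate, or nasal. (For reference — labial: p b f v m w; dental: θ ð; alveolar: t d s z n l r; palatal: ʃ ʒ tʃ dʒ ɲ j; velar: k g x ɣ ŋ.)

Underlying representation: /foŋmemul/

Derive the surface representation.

[foŋŋemul]

/m/ after /ŋ/ (velar) → [ŋ]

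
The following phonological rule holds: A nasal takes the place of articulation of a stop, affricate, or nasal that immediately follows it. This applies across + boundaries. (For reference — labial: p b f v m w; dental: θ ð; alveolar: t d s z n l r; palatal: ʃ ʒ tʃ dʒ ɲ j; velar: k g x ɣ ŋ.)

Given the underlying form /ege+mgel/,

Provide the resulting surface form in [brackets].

/m/ before /g/ (velar) → [ŋ]

[ege+ŋgel]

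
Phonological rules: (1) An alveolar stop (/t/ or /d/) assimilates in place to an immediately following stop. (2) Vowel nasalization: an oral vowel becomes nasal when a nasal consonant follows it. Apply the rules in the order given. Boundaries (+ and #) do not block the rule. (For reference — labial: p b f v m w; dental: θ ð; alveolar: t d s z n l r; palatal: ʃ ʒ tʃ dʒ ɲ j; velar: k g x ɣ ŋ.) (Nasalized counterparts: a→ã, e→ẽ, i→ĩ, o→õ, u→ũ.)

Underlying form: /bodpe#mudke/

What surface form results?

Rule 1: /d/ before /p/ (labial) → [b]
Rule 1: /d/ before /k/ (velar) → [g]
After rule 1: bobpe#mugke
Rule 2: /e/ before nasal /m/ → [ẽ]

[bobpẽ#mugke]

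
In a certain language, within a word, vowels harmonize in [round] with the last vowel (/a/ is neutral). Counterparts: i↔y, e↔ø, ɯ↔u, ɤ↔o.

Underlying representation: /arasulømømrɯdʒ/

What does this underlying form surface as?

[arasɯlememrɯdʒ]

/u/ harmonizes with /ɯ/ ([-round]) → [ɯ]
/ø/ harmonizes with /ɯ/ ([-round]) → [e]
/ø/ harmonizes with /ɯ/ ([-round]) → [e]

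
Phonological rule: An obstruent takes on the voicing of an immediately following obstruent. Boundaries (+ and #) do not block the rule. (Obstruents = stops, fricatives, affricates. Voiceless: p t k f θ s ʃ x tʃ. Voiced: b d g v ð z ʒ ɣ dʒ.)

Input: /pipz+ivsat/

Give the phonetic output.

/p/ before /z/ (voiced) → [b]
/v/ before /s/ (voiceless) → [f]

[pibz+ifsat]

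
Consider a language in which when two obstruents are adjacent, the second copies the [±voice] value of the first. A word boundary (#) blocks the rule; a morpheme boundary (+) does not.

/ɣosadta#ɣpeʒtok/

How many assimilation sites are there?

3

/t/ after /d/ (voiced) → [d]
/p/ after /ɣ/ (voiced) → [b]
/t/ after /ʒ/ (voiced) → [d]
3 segments change.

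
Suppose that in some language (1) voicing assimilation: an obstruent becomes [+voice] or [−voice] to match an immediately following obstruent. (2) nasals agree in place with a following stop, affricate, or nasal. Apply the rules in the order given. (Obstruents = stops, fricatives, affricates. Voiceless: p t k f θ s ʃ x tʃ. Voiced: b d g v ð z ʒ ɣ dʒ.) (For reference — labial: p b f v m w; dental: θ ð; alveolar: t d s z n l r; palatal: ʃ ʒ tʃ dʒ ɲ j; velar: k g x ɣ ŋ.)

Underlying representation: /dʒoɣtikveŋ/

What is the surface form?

Rule 1: /ɣ/ before /t/ (voiceless) → [x]
Rule 1: /k/ before /v/ (voiced) → [g]
After rule 1: dʒoxtigveŋ
Rule 2: no segment meets the rule's conditions; no change.

[dʒoxtigveŋ]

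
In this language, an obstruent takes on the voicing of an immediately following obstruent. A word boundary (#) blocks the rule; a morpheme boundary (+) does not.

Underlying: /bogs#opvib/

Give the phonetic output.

/g/ before /s/ (voiceless) → [k]
/p/ before /v/ (voiced) → [b]

[boks#obvib]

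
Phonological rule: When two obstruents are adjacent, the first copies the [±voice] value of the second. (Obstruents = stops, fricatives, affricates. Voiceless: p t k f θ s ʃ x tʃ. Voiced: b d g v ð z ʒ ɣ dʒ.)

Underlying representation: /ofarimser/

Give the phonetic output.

no segment meets the rule's conditions; no change.

[ofarimser]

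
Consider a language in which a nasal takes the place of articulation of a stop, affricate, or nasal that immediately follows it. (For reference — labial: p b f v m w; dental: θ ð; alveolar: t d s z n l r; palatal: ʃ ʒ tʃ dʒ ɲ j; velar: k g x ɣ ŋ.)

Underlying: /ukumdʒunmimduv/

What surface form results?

/m/ before /dʒ/ (palatal) → [ɲ]
/n/ before /m/ (labial) → [m]
/m/ before /d/ (alveolar) → [n]

[ukuɲdʒumminduv]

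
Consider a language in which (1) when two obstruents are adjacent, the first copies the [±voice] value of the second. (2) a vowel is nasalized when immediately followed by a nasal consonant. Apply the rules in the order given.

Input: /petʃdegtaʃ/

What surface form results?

Rule 1: /tʃ/ before /d/ (voiced) → [dʒ]
Rule 1: /g/ before /t/ (voiceless) → [k]
After rule 1: pedʒdektaʃ
Rule 2: no segment meets the rule's conditions; no change.

[pedʒdektaʃ]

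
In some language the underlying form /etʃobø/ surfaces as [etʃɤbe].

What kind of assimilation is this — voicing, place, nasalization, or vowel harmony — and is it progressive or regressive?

/o/→[ɤ] /ø/→[e].
Vowels agree with the first vowel, so the harmony is progressive.

vowel harmony, progressive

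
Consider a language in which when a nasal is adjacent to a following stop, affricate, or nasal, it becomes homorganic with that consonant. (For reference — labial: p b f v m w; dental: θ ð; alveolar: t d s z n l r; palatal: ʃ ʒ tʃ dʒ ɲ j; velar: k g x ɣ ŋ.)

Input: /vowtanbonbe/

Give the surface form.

[vowtambombe]

/n/ before /b/ (labial) → [m]
/n/ before /b/ (labial) → [m]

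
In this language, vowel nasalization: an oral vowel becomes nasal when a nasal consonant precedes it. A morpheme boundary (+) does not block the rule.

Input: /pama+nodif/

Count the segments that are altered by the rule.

/a/ after nasal /m/ → [ã]
/o/ after nasal /n/ → [õ]
2 segments change.

2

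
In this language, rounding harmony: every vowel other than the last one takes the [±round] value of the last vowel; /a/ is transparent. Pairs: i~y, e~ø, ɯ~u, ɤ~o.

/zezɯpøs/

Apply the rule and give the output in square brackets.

/e/ harmonizes with /ø/ ([+round]) → [ø]
/ɯ/ harmonizes with /ø/ ([+round]) → [u]

[zøzupøs]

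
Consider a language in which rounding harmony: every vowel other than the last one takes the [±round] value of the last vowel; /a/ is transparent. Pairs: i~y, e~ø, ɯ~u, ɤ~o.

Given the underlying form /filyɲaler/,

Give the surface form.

[filiɲaler]

/y/ harmonizes with /e/ ([-round]) → [i]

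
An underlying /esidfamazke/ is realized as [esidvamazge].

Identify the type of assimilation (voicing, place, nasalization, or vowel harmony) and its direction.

voicing assimilation, progressive

/f/→[v] /k/→[g].
Each target copies a feature from the preceding segment, so the direction is progressive.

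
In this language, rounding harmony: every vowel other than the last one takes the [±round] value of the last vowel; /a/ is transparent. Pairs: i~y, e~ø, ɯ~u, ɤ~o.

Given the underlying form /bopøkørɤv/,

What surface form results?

/o/ harmonizes with /ɤ/ ([-round]) → [ɤ]
/ø/ harmonizes with /ɤ/ ([-round]) → [e]
/ø/ harmonizes with /ɤ/ ([-round]) → [e]

[bɤpekerɤv]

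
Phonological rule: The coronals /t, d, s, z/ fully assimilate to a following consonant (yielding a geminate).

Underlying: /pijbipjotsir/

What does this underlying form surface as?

[pijbipjossir]

/t/ before /s/ → [s] (total assimilation)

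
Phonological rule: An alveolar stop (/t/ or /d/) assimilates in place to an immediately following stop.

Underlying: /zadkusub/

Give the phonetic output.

/d/ before /k/ (velar) → [g]

[zagkusub]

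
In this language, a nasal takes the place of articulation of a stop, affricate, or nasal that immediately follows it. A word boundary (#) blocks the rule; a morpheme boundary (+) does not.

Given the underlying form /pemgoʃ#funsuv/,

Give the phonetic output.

[peŋgoʃ#funsuv]

/m/ before /g/ (velar) → [ŋ]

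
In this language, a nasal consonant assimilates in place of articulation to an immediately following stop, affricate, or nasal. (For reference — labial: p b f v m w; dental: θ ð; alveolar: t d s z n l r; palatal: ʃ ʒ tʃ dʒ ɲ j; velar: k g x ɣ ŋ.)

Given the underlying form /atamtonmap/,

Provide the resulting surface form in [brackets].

/m/ before /t/ (alveolar) → [n]
/n/ before /m/ (labial) → [m]

[atantommap]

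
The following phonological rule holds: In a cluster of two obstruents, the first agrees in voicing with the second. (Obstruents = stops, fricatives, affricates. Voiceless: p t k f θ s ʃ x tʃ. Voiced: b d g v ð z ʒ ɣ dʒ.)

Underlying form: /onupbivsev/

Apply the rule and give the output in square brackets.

/p/ before /b/ (voiced) → [b]
/v/ before /s/ (voiceless) → [f]

[onubbifsev]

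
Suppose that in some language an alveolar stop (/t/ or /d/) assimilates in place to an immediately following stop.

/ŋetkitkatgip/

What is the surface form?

[ŋekkikkakgip]

/t/ before /k/ (velar) → [k]
/t/ before /k/ (velar) → [k]
/t/ before /g/ (velar) → [k]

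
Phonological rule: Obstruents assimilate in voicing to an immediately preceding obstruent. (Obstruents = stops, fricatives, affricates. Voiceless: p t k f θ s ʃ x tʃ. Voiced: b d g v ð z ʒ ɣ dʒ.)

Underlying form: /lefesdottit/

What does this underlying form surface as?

/d/ after /s/ (voiceless) → [t]

[lefestottit]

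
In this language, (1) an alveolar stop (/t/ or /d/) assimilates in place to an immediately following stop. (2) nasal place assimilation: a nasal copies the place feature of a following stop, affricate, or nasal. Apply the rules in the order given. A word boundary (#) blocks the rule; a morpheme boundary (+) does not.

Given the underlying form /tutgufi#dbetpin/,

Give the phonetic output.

Rule 1: /t/ before /g/ (velar) → [k]
Rule 1: /d/ before /b/ (labial) → [b]
Rule 1: /t/ before /p/ (labial) → [p]
After rule 1: tukgufi#bbeppin
Rule 2: no segment meets the rule's conditions; no change.

[tukgufi#bbeppin]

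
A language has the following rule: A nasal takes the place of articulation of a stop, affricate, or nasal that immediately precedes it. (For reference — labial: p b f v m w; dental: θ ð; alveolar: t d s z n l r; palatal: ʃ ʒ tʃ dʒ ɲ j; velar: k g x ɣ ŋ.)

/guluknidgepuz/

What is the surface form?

/n/ after /k/ (velar) → [ŋ]

[gulukŋidgepuz]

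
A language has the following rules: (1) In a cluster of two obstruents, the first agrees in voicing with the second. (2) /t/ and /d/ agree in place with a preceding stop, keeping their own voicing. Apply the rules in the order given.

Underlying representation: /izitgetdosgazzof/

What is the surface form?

Rule 1: /t/ before /g/ (voiced) → [d]
Rule 1: /t/ before /d/ (voiced) → [d]
Rule 1: /s/ before /g/ (voiced) → [z]
After rule 1: izidgeddozgazzof
Rule 2: no segment meets the rule's conditions; no change.

[izidgeddozgazzof]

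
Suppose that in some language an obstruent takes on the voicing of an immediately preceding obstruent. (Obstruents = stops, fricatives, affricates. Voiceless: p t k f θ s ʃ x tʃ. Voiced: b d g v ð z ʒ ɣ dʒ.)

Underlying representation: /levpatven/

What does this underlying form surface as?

[levbatfen]

/p/ after /v/ (voiced) → [b]
/v/ after /t/ (voiceless) → [f]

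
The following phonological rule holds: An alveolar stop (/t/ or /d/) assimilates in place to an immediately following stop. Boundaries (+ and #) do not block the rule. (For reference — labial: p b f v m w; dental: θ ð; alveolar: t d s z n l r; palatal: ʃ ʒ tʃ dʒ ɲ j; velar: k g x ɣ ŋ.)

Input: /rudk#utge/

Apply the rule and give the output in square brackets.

[rugk#ukge]

/d/ before /k/ (velar) → [g]
/t/ before /g/ (velar) → [k]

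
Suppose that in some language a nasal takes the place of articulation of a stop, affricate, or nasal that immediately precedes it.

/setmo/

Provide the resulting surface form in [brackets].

/m/ after /t/ (alveolar) → [n]

[setno]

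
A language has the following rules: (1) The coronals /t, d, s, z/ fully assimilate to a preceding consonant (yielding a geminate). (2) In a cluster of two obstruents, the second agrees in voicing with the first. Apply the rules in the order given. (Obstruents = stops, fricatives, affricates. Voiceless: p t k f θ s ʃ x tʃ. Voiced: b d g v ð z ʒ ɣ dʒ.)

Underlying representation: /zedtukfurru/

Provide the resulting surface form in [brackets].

Rule 1: /t/ after /d/ → [d] (total assimilation)
After rule 1: zeddukfurru
Rule 2: no segment meets the rule's conditions; no change.

[zeddukfurru]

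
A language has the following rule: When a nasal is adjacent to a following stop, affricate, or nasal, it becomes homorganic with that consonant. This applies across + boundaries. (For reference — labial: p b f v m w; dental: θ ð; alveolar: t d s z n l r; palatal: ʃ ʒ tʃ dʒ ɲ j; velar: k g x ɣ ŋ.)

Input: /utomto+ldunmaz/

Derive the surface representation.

/m/ before /t/ (alveolar) → [n]
/n/ before /m/ (labial) → [m]

[utonto+ldummaz]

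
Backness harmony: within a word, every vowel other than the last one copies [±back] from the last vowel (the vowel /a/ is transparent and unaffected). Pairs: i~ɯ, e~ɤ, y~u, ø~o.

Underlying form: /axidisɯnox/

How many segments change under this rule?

/i/ harmonizes with /o/ ([+back]) → [ɯ]
/i/ harmonizes with /o/ ([+back]) → [ɯ]
2 segments change.

2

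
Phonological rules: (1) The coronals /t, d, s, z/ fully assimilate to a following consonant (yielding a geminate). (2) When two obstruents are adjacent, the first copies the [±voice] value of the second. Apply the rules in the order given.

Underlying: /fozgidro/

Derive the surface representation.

Rule 1: /z/ before /g/ → [g] (total assimilation)
Rule 1: /d/ before /r/ → [r] (total assimilation)
After rule 1: foggirro
Rule 2: no segment meets the rule's conditions; no change.

[foggirro]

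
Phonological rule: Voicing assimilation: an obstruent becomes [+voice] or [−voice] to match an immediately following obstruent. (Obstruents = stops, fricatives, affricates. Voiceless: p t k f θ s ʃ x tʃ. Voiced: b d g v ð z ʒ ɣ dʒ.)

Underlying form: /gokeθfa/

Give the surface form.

[gokeθfa]

no segment meets the rule's conditions; no change.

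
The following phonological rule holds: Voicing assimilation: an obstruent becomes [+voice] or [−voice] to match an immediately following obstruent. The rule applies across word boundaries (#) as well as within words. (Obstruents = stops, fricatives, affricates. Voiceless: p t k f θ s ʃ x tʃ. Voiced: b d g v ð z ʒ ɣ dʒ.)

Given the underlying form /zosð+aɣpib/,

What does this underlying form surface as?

[zozð+axpib]

/s/ before /ð/ (voiced) → [z]
/ɣ/ before /p/ (voiceless) → [x]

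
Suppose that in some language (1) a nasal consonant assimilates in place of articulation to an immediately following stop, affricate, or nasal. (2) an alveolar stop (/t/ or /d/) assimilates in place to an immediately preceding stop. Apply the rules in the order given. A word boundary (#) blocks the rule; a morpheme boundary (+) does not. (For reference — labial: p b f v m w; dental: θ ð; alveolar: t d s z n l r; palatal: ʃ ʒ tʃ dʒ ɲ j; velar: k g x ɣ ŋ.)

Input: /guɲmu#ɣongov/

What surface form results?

[gummu#ɣoŋgov]

Rule 1: /ɲ/ before /m/ (labial) → [m]
Rule 1: /n/ before /g/ (velar) → [ŋ]
After rule 1: gummu#ɣoŋgov
Rule 2: no segment meets the rule's conditions; no change.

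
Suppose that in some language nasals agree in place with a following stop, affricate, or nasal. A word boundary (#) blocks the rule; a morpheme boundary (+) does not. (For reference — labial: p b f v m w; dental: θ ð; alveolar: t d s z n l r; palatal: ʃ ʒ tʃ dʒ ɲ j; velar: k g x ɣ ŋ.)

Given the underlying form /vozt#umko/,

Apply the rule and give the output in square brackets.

/m/ before /k/ (velar) → [ŋ]

[vozt#uŋko]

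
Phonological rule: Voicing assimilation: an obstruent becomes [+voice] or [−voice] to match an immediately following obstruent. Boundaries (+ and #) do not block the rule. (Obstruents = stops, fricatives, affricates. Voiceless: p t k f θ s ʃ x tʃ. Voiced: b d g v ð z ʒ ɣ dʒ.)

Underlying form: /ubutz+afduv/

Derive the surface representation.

/t/ before /z/ (voiced) → [d]
/f/ before /d/ (voiced) → [v]

[ubudz+avduv]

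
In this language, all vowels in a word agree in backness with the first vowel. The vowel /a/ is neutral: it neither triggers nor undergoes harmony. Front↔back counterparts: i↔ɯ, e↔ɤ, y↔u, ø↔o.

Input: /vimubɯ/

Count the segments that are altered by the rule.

2

/u/ harmonizes with /i/ ([-back]) → [y]
/ɯ/ harmonizes with /i/ ([-back]) → [i]
2 segments change.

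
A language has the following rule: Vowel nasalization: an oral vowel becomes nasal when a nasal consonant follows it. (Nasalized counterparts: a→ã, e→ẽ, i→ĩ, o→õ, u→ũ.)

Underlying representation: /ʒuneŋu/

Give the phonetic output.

/u/ before nasal /n/ → [ũ]
/e/ before nasal /ŋ/ → [ẽ]

[ʒũnẽŋu]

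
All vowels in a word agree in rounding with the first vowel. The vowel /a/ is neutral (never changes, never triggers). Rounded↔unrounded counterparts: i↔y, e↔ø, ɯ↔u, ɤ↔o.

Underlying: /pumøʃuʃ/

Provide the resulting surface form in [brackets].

no segment meets the rule's conditions; no change.

[pumøʃuʃ]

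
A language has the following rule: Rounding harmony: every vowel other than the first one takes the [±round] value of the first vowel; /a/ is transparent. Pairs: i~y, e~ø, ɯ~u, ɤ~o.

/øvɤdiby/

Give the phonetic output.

[øvodyby]

/ɤ/ harmonizes with /ø/ ([+round]) → [o]
/i/ harmonizes with /ø/ ([+round]) → [y]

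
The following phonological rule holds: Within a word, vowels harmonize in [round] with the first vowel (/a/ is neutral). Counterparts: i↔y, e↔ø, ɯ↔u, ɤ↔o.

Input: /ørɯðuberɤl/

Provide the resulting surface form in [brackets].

[øruðubørol]

/ɯ/ harmonizes with /ø/ ([+round]) → [u]
/e/ harmonizes with /ø/ ([+round]) → [ø]
/ɤ/ harmonizes with /ø/ ([+round]) → [o]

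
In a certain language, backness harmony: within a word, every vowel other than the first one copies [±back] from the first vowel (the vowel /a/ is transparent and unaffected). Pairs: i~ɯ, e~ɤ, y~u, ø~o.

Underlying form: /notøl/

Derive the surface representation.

/ø/ harmonizes with /o/ ([+back]) → [o]

[notol]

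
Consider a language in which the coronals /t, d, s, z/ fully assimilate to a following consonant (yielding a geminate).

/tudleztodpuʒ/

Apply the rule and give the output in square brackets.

[tullettoppuʒ]

/d/ before /l/ → [l] (total assimilation)
/z/ before /t/ → [t] (total assimilation)
/d/ before /p/ → [p] (total assimilation)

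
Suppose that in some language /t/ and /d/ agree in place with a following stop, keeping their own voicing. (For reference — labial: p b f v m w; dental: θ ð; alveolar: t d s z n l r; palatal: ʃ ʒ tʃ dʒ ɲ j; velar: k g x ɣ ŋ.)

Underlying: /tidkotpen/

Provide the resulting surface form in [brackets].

/d/ before /k/ (velar) → [g]
/t/ before /p/ (labial) → [p]

[tigkoppen]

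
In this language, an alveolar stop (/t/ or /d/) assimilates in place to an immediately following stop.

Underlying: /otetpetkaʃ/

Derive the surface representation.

[oteppekkaʃ]

/t/ before /p/ (labial) → [p]
/t/ before /k/ (velar) → [k]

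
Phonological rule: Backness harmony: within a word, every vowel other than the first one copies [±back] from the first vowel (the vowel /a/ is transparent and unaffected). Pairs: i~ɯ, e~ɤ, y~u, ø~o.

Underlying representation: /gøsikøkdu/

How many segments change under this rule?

/u/ harmonizes with /ø/ ([-back]) → [y]
1 segment changes.

1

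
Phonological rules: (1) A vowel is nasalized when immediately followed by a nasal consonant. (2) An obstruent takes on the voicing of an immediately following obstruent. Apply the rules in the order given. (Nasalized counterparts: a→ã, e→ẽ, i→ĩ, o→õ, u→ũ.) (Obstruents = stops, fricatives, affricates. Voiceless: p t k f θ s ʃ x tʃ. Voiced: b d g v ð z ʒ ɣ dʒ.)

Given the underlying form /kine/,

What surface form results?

Rule 1: /i/ before nasal /n/ → [ĩ]
After rule 1: kĩne
Rule 2: no segment meets the rule's conditions; no change.

[kĩne]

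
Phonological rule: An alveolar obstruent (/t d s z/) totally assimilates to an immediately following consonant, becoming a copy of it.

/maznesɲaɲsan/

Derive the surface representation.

[manneɲɲaɲsan]

/z/ before /n/ → [n] (total assimilation)
/s/ before /ɲ/ → [ɲ] (total assimilation)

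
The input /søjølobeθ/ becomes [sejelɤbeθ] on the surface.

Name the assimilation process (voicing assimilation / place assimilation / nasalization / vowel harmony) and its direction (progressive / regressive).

vowel harmony, regressive

/ø/→[e] /ø/→[e] /o/→[ɤ].
Vowels agree with the last vowel, so the harmony is regressive.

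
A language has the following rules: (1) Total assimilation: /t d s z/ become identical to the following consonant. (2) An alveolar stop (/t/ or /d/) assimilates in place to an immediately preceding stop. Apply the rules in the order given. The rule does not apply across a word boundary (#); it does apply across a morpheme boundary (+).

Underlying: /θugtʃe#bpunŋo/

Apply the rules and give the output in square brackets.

Rule 1: no segment meets the rule's conditions; no change.
After rule 1: θugtʃe#bpunŋo
Rule 2: no segment meets the rule's conditions; no change.

[θugtʃe#bpunŋo]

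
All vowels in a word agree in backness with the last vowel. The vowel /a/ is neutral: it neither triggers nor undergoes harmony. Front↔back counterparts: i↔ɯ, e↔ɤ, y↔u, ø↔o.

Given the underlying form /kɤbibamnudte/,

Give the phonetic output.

/ɤ/ harmonizes with /e/ ([-back]) → [e]
/u/ harmonizes with /e/ ([-back]) → [y]

[kebibamnydte]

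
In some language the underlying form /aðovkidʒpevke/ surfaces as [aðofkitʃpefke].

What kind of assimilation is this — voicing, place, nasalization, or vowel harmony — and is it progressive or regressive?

voicing assimilation, regressive

/v/→[f] /dʒ/→[tʃ] /v/→[f].
Each target copies a feature from the following segment, so the direction is regressive.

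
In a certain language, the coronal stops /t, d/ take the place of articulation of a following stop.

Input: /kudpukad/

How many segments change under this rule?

1

/d/ before /p/ (labial) → [b]
1 segment changes.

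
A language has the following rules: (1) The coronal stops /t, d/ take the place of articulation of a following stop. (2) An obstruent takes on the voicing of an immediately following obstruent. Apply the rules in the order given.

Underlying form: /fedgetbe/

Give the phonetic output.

Rule 1: /d/ before /g/ (velar) → [g]
Rule 1: /t/ before /b/ (labial) → [p]
After rule 1: feggepbe
Rule 2: /p/ before /b/ (voiced) → [b]

[feggebbe]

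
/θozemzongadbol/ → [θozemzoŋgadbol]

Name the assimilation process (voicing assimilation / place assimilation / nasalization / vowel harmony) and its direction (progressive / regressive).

/n/→[ŋ].
Each target copies a feature from the following segment, so the direction is regressive.

place assimilation, regressive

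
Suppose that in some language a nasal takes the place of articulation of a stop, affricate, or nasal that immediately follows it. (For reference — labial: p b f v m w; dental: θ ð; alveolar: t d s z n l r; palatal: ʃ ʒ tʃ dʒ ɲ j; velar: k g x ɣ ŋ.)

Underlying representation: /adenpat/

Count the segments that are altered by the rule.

/n/ before /p/ (labial) → [m]
1 segment changes.

1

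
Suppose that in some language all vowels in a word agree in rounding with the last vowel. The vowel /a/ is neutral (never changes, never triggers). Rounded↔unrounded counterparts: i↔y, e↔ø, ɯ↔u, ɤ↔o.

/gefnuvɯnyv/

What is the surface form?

/e/ harmonizes with /y/ ([+round]) → [ø]
/ɯ/ harmonizes with /y/ ([+round]) → [u]

[gøfnuvunyv]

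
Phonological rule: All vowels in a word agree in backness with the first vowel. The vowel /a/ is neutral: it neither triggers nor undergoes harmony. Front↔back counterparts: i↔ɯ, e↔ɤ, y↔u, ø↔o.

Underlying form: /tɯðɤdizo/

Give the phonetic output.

[tɯðɤdɯzo]

/i/ harmonizes with /ɯ/ ([+back]) → [ɯ]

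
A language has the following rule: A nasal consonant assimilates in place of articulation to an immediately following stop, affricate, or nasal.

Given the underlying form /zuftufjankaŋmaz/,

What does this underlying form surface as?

[zuftufjaŋkammaz]

/n/ before /k/ (velar) → [ŋ]
/ŋ/ before /m/ (labial) → [m]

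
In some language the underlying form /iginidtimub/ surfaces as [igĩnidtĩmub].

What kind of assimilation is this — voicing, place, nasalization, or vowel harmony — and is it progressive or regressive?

/i/→[ĩ] /i/→[ĩ].
Each target copies a feature from the following segment, so the direction is regressive.

nasalization, regressive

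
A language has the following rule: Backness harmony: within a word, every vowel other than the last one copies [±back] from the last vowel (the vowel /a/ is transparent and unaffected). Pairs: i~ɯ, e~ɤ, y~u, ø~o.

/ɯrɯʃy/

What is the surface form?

[iriʃy]

/ɯ/ harmonizes with /y/ ([-back]) → [i]
/ɯ/ harmonizes with /y/ ([-back]) → [i]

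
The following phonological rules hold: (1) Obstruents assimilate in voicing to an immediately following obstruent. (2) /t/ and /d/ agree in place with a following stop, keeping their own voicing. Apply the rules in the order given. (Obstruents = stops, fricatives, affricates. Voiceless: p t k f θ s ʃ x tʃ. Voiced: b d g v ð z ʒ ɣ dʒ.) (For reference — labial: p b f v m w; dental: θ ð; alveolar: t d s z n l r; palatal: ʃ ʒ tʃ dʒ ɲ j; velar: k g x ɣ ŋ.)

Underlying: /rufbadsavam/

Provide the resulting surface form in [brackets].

Rule 1: /f/ before /b/ (voiced) → [v]
Rule 1: /d/ before /s/ (voiceless) → [t]
After rule 1: ruvbatsavam
Rule 2: no segment meets the rule's conditions; no change.

[ruvbatsavam]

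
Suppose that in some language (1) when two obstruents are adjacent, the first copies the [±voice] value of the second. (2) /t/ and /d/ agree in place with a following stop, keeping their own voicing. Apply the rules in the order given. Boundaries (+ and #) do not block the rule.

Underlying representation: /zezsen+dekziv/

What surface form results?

[zessen+degziv]

Rule 1: /z/ before /s/ (voiceless) → [s]
Rule 1: /k/ before /z/ (voiced) → [g]
After rule 1: zessen+degziv
Rule 2: no segment meets the rule's conditions; no change.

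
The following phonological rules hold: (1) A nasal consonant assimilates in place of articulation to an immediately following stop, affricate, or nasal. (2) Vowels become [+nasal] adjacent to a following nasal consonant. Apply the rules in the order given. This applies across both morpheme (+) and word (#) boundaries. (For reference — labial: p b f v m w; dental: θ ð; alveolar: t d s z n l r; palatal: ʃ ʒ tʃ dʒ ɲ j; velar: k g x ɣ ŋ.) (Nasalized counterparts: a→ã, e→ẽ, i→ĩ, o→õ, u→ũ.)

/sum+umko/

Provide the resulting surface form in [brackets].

Rule 1: /m/ before /k/ (velar) → [ŋ]
After rule 1: sum+uŋko
Rule 2: /u/ before nasal /m/ → [ũ]
Rule 2: /u/ before nasal /ŋ/ → [ũ]

[sũm+ũŋko]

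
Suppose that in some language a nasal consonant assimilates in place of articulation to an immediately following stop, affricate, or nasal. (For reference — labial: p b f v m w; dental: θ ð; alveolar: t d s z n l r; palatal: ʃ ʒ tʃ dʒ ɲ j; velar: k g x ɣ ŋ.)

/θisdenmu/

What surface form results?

[θisdemmu]

/n/ before /m/ (labial) → [m]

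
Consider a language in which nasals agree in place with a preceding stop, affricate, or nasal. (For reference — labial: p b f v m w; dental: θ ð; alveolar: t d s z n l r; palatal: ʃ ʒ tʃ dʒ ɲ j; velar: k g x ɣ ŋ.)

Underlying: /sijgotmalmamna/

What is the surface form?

[sijgotnalmamma]

/m/ after /t/ (alveolar) → [n]
/n/ after /m/ (labial) → [m]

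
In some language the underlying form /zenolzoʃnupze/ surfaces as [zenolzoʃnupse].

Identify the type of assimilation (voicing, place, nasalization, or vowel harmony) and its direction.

voicing assimilation, progressive

/z/→[s].
Each target copies a feature from the preceding segment, so the direction is progressive.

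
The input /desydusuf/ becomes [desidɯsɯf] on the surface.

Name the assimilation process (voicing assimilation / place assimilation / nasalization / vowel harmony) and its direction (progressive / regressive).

/y/→[i] /u/→[ɯ] /u/→[ɯ].
Vowels agree with the first vowel, so the harmony is progressive.

vowel harmony, progressive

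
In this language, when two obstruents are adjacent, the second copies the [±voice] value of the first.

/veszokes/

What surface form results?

[vessokes]

/z/ after /s/ (voiceless) → [s]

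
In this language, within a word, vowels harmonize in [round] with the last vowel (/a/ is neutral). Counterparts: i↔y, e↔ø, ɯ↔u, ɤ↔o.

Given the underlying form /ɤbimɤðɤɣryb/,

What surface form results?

[obymoðoɣryb]

/ɤ/ harmonizes with /y/ ([+round]) → [o]
/i/ harmonizes with /y/ ([+round]) → [y]
/ɤ/ harmonizes with /y/ ([+round]) → [o]
/ɤ/ harmonizes with /y/ ([+round]) → [o]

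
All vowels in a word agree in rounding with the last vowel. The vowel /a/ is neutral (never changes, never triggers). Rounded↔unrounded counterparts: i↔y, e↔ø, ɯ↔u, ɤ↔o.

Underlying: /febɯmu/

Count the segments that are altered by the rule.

/e/ harmonizes with /u/ ([+round]) → [ø]
/ɯ/ harmonizes with /u/ ([+round]) → [u]
2 segments change.

2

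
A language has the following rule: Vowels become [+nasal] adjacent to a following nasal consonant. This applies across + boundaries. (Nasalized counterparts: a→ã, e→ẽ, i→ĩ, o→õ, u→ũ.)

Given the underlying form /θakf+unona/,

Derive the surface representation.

/u/ before nasal /n/ → [ũ]
/o/ before nasal /n/ → [õ]

[θakf+ũnõna]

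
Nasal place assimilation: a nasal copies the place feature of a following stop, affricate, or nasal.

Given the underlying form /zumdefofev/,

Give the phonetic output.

/m/ before /d/ (alveolar) → [n]

[zundefofev]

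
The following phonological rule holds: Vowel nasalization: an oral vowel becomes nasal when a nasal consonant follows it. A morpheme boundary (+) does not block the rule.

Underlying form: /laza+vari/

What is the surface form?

no segment meets the rule's conditions; no change.

[laza+vari]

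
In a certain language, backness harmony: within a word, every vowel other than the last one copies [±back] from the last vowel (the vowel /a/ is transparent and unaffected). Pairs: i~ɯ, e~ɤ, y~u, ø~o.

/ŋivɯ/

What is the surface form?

/i/ harmonizes with /ɯ/ ([+back]) → [ɯ]

[ŋɯvɯ]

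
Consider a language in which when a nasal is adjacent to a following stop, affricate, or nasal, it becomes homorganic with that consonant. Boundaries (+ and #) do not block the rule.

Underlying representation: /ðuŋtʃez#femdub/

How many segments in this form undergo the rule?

2

/ŋ/ before /tʃ/ (palatal) → [ɲ]
/m/ before /d/ (alveolar) → [n]
2 segments change.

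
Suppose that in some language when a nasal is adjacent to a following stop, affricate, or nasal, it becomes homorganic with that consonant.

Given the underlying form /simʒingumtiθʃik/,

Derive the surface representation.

/n/ before /g/ (velar) → [ŋ]
/m/ before /t/ (alveolar) → [n]

[simʒiŋguntiθʃik]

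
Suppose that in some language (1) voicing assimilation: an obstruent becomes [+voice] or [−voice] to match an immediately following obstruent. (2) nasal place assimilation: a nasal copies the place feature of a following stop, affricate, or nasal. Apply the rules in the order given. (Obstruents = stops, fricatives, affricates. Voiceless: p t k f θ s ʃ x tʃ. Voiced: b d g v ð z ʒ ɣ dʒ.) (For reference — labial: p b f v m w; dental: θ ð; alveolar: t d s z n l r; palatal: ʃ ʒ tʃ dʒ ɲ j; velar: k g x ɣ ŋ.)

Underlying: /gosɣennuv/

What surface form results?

Rule 1: /s/ before /ɣ/ (voiced) → [z]
After rule 1: gozɣennuv
Rule 2: no segment meets the rule's conditions; no change.

[gozɣennuv]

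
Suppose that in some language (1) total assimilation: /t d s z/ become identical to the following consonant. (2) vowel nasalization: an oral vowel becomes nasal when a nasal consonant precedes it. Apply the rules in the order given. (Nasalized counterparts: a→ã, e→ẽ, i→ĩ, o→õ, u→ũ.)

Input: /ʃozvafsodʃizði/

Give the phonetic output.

[ʃovvafsoʃʃiðði]

Rule 1: /z/ before /v/ → [v] (total assimilation)
Rule 1: /d/ before /ʃ/ → [ʃ] (total assimilation)
Rule 1: /z/ before /ð/ → [ð] (total assimilation)
After rule 1: ʃovvafsoʃʃiðði
Rule 2: no segment meets the rule's conditions; no change.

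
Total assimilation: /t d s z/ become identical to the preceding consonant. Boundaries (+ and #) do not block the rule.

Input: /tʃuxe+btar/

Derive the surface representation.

[tʃuxe+bbar]

/t/ after /b/ → [b] (total assimilation)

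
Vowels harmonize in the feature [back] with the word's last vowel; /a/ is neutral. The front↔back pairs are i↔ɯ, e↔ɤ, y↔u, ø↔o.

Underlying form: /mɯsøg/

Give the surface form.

[misøg]

/ɯ/ harmonizes with /ø/ ([-back]) → [i]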